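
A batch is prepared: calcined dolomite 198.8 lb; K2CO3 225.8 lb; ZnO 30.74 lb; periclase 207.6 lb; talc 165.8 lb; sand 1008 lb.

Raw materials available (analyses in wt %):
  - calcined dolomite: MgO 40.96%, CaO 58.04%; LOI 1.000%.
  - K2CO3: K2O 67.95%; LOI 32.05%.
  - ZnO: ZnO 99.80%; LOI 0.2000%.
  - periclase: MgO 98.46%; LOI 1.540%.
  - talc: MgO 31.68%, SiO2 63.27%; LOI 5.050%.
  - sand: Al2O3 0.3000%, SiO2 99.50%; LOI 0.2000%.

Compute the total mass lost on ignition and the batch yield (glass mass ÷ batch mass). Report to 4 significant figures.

LOI loss = 88.00 lb; glass = 1749 lb; yield = 95.21%

The whole derivation runs at exact precision at all times — intermediates are printed, with 4-significant-figure rounding, in the working; exactly one rounding is applied to each reported result. Derived quantities are re-derived at full precision (LOI, net glass mass, totals, the yield, six oxide percentages) starting from the weights on 1749 lb of glass exactly as printed in question or answer.
Material-by-material LOI:
  calcined dolomite: 198.8 × 0.01000 = 1.988 lb
  K2CO3: 225.8 × 0.3205 = 72.37 lb
  ZnO: 30.74 × 0.002000 = 0.06148 lb
  periclase: 207.6 × 0.01540 = 3.197 lb
  talc: 165.8 × 0.05050 = 8.373 lb
  sand: 1008 × 0.002000 = 2.016 lb
Total LOI = 88.00 lb
Glass = batch − LOI = 1837 − 88.00 = 1749 lb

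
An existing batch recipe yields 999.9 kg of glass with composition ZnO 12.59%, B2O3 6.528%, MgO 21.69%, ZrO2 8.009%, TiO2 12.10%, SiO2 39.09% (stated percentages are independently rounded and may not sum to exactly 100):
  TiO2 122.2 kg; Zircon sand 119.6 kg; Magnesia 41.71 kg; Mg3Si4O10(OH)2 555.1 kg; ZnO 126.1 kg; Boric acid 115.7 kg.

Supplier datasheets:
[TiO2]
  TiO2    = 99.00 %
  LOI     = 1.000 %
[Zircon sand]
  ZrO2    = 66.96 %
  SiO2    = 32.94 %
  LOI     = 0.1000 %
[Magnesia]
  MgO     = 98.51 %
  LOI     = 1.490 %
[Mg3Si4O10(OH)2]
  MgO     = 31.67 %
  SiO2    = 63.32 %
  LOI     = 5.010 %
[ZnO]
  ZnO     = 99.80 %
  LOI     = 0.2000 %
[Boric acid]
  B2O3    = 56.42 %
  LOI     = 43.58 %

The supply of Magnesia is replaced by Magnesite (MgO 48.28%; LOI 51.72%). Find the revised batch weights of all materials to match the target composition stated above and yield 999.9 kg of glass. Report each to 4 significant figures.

All internal work maintains full float precision in every operation; mid-chain values are displayed, with 4-significant-digit rounding, alongside each step — each reported figure is rounded a single time; derived quantities, including LOI, net glass mass, yield, totals, six oxide percentages, are recomputed from the weighed amounts at 999.9 kg of glass at full precision as written in the question or the answer.
The oxide mass targets at 999.9 kg glass:
  ZnO: 12.59% × 999.9 = 125.9 kg
  B2O3: 6.528% × 999.9 = 65.27 kg
  MgO: 21.69% × 999.9 = 216.9 kg
  ZrO2: 8.009% × 999.9 = 80.08 kg
  TiO2: 12.10% × 999.9 = 121.0 kg
  SiO2: 39.09% × 999.9 = 390.9 kg
Checking each oxide sum working from each reported weight, under the basis named above (sum by sum, the targets are met given rounding of the digits):
  ZnO: 126.1·0.9980 = 125.8 kg (target 125.9 kg)
  B2O3: 115.7·0.5642 = 65.28 kg (target 65.27 kg)
  MgO: 85.11·0.4828 + 555.1·0.3167 = 216.9 kg (target 216.9 kg)
  ZrO2: 119.6·0.6696 = 80.08 kg (target 80.08 kg)
  TiO2: 122.2·0.9900 = 121.0 kg (target 121.0 kg)
  SiO2: 119.6·0.3294 + 555.1·0.6332 = 390.9 kg (target 390.9 kg)
Glass mass check: whole batch net of LOI = 1000 kg (summing oxide targets gives 1000 kg; with the basis standing at 999.9 kg — gaps are rounding artifacts).
Batch total: Σ batch = 1124 kg; ignition loss, Σ(batch × LOI) = 123.8 kg; yield: glass divided by total = 88.98%.

Revised batch per 999.9 kg glass:
  TiO2: 122.2 kg
  Zircon sand: 119.6 kg
  Magnesite: 85.11 kg
  Mg3Si4O10(OH)2: 555.1 kg
  ZnO: 126.1 kg
  Boric acid: 115.7 kg
Total batch = 1124 kg; LOI loss = 123.8 kg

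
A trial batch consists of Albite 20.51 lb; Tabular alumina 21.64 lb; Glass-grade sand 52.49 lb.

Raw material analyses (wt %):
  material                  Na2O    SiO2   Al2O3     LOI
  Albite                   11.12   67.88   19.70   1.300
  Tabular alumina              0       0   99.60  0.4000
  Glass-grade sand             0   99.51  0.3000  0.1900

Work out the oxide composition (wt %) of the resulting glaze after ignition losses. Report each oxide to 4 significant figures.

Each numeric step maintains full precision at every stage. In-progress results are displayed rounded off to 4 significant digits at each printed step; each reported figure receives exactly one rounding; all derived quantities are carried from the batch weights for 94.19 lb of glass in full float precision (LOI, three oxide percentages, glass mass, yield, totals) as set out in either problem or answer.
Mass of each oxide from the mix:
  Na2O: 20.51·0.1112 = 2.281 lb
  SiO2: 20.51·0.6788 + 52.49·0.9951 = 66.15 lb
  Al2O3: 20.51·0.1970 + 21.64·0.9960 + 52.49·0.003000 = 25.75 lb
LOI: 20.51·0.01300 + 21.64·0.004000 + 52.49·0.001900 = 0.4529 lb
Glass = total batch minus LOI = 94.64 − 0.4529 = 94.19 lb (= Σ oxide masses)
wt %: oxide over glass, times 100

Glass mass = 94.19 lb (batch 94.64 − LOI 0.4529).
Composition: Na2O 2.421%, SiO2 70.24%, Al2O3 27.34%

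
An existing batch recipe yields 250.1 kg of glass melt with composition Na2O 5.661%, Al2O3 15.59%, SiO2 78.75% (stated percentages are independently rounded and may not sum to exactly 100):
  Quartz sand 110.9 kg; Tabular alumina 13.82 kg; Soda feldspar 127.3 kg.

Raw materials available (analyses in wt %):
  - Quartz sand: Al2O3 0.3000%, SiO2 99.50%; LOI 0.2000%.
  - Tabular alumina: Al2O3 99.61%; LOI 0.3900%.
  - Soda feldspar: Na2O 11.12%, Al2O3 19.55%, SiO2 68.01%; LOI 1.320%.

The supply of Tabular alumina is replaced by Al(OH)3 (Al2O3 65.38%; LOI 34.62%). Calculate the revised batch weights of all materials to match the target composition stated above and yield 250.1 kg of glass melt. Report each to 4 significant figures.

Revised batch per 250.1 kg glass melt:
  Quartz sand: 110.9 kg
  Al(OH)3: 21.06 kg
  Soda feldspar: 127.3 kg
Total batch = 259.3 kg; LOI loss = 9.193 kg

Values along the way are displayed (rounded to 4 significant digits) on the page; the working math runs at full float precision throughout; every reported number is rounded exactly once — the derived quantities (LOI, the totals, glass mass, the three compositions, yield) are carried at exact precision using the weight values per 250.1 kg of glass as written in either problem or answer.
The oxide mass targets at 250.1 kg glass melt:
  Na2O: 5.661% × 250.1 = 14.16 kg
  Al2O3: 15.59% × 250.1 = 38.99 kg
  SiO2: 78.75% × 250.1 = 197.0 kg
Verifying the oxide balance per the reported batch figures, against the basis in use (target by target, the sums agree given rounding of the digits):
  Na2O: 127.3·0.1112 = 14.16 kg (target 14.16 kg)
  Al2O3: 110.9·0.003000 + 21.06·0.6538 + 127.3·0.1955 = 38.99 kg (target 38.99 kg)
  SiO2: 110.9·0.9950 + 127.3·0.6801 = 196.9 kg (target 197.0 kg)
Glass-mass closure: net batch after ignition = 250.1 kg (oxide target masses add up to 250.1 kg; against the stated basis, 250.1 kg — a pure rounding effect).
Batch total: Σ batch = 259.3 kg; LOI removed, Σ of batch·LOI: 9.193 kg; yield: glass divided by total = 96.45%.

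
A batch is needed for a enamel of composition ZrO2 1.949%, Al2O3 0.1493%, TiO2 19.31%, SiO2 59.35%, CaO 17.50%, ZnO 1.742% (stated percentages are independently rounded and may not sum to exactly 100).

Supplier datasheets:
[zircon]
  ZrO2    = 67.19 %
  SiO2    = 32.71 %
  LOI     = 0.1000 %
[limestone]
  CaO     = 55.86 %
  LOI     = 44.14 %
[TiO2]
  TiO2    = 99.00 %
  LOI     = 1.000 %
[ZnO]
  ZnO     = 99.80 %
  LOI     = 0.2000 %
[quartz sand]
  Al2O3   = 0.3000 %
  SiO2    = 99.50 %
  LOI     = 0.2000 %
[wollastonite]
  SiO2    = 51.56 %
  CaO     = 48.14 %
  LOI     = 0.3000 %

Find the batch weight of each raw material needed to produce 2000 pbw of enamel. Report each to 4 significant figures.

All internal work runs at full float precision in all steps; working values are printed rounded to four significant digits when written out; exactly one rounding is applied to each reported value — the derived quantities (six oxide percentages, glass mass, ignition loss, yield, totals) are computed using the weight values per 2000 pbw of glass in full precision, as they appear in the question or the answer.
The oxide mass targets at 2000 pbw enamel:
  ZrO2: 1.949% × 2000 = 38.98 pbw
  Al2O3: 0.1493% × 2000 = 2.986 pbw
  TiO2: 19.31% × 2000 = 386.2 pbw
  SiO2: 59.35% × 2000 = 1187 pbw
  CaO: 17.50% × 2000 = 350.0 pbw
  ZnO: 1.742% × 2000 = 34.84 pbw
Oxide-by-oxide audit on the weights just shown, versus the basis set out (oxide sums agree with the targets given rounding of the digits):
  ZrO2: 58.01·0.6719 = 38.98 pbw (target 38.98 pbw)
  Al2O3: 995.3·0.003000 = 2.986 pbw (target 2.986 pbw)
  TiO2: 390.1·0.9900 = 386.2 pbw (target 386.2 pbw)
  SiO2: 58.01·0.3271 + 995.3·0.9950 + 344.6·0.5156 = 1187 pbw (target 1187 pbw)
  CaO: 329.6·0.5586 + 344.6·0.4814 = 350.0 pbw (target 350.0 pbw)
  ZnO: 34.91·0.9980 = 34.84 pbw (target 34.84 pbw)
Glass mass check: batch Σ − ignition loss = 2000 pbw (per-oxide target masses sum to 2000 pbw; versus the stated basis of 2000 pbw — a pure rounding effect).
Adding the batch up: Σ batch = 2153 pbw; LOI loss = Σ batch·LOI = 152.5 pbw; glass ÷ batch gives a yield of 92.91%.

Batch per 2000 pbw enamel:
  zircon: 58.01 pbw
  limestone: 329.6 pbw
  TiO2: 390.1 pbw
  ZnO: 34.91 pbw
  quartz sand: 995.3 pbw
  wollastonite: 344.6 pbw
Total batch = 2153 pbw; LOI loss = 152.5 pbw; yield = 92.91%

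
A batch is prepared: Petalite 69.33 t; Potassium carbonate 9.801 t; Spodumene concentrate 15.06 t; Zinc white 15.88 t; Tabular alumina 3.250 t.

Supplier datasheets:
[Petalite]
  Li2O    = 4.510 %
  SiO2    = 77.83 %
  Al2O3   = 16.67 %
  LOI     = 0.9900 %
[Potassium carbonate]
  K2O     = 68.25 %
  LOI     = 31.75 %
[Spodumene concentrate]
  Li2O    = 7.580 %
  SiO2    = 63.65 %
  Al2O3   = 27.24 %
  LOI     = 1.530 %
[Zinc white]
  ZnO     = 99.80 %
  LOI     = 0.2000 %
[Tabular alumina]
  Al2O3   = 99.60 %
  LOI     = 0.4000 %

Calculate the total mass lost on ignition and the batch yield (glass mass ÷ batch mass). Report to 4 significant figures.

Every computation keeps full float precision throughout — working values are printed rounded off to 4 significant figures as written. Each reported figure undergoes a single rounding; derived quantities are recomputed from the batch weights at 109.2 t of glass at exact precision (glass mass, LOI, the totals, the five compositions, the yield), as written in either problem or answer.
Each material's LOI contribution:
  Petalite: 69.33 × 0.009900 = 0.6864 t
  Potassium carbonate: 9.801 × 0.3175 = 3.112 t
  Spodumene concentrate: 15.06 × 0.01530 = 0.2304 t
  Zinc white: 15.88 × 0.002000 = 0.03176 t
  Tabular alumina: 3.250 × 0.004000 = 0.01300 t
Total LOI = 4.073 t
Glass = batch − LOI = 113.3 − 4.073 = 109.2 t

LOI loss = 4.073 t; glass = 109.2 t; yield = 96.41%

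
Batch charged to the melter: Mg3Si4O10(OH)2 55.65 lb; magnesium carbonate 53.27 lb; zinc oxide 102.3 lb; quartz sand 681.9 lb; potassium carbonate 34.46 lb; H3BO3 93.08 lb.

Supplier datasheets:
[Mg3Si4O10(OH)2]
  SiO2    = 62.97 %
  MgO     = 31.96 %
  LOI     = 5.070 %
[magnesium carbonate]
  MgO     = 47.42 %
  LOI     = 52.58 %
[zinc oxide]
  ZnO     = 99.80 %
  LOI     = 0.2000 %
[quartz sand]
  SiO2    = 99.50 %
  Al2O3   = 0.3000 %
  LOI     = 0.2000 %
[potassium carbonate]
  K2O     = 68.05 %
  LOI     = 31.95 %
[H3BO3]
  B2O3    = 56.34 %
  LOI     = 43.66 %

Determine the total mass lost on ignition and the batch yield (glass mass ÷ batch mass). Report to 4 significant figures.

LOI loss = 84.05 lb; glass = 936.6 lb; yield = 91.77%

Mid-chain values are displayed rounded off to 4 significant figures across the worked steps — all internal work holds exact precision through the solve. Every reported number is rounded just once. All derived quantities (ignition loss, totals, net glass mass, the six compositions, yield) are computed from the batch weights for 936.6 lb of glass at exact precision as given in the problem or answer text.
Each material's LOI contribution:
  Mg3Si4O10(OH)2: 55.65 × 0.05070 = 2.821 lb
  magnesium carbonate: 53.27 × 0.5258 = 28.01 lb
  zinc oxide: 102.3 × 0.002000 = 0.2046 lb
  quartz sand: 681.9 × 0.002000 = 1.364 lb
  potassium carbonate: 34.46 × 0.3195 = 11.01 lb
  H3BO3: 93.08 × 0.4366 = 40.64 lb
Total LOI = 84.05 lb
Glass = batch − LOI = 1021 − 84.05 = 936.6 lb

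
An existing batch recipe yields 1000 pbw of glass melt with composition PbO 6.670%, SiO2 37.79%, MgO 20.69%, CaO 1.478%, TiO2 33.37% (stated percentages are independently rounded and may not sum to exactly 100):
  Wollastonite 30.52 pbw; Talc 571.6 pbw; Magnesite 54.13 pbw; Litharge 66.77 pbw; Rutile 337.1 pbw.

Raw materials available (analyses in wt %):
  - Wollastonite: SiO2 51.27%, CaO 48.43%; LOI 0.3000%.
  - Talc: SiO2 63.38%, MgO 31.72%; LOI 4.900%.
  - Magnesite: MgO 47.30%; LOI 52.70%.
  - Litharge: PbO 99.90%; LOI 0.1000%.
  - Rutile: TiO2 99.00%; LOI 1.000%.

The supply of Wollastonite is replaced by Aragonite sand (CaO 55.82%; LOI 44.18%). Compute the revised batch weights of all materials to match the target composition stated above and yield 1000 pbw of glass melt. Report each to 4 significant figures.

Revised batch per 1000 pbw glass melt:
  Aragonite sand: 26.48 pbw
  Talc: 596.2 pbw
  Magnesite: 37.57 pbw
  Litharge: 66.77 pbw
  Rutile: 337.1 pbw
Total batch = 1064 pbw; LOI loss = 64.15 pbw

Each numeric step maintains full precision through every step; values along the way are displayed rounded off to 4 significant figures when written out. A single rounding produces every reported result; all derived quantities (glass mass, the yield, the totals, ignition loss, the five compositions) are recomputed in full float precision from the weighed amounts at 1000 pbw of glass precisely as stated by the problem or the answer.
Per-oxide target masses for 1000 pbw glass melt:
  PbO: 6.670% × 1000 = 66.70 pbw
  SiO2: 37.79% × 1000 = 377.9 pbw
  MgO: 20.69% × 1000 = 206.9 pbw
  CaO: 1.478% × 1000 = 14.78 pbw
  TiO2: 33.37% × 1000 = 333.7 pbw
Verifying the oxide balance with the batch weights as given, relative to the basis at hand (sums match the target masses exact up to rounding of places):
  PbO: 66.77·0.9990 = 66.70 pbw (target 66.70 pbw)
  SiO2: 596.2·0.6338 = 377.9 pbw (target 377.9 pbw)
  MgO: 596.2·0.3172 + 37.57·0.4730 = 206.9 pbw (target 206.9 pbw)
  CaO: 26.48·0.5582 = 14.78 pbw (target 14.78 pbw)
  TiO2: 337.1·0.9900 = 333.7 pbw (target 333.7 pbw)
Consistency of the glass mass: total charge less LOI = 1000 pbw (summing oxide targets gives 1000 pbw; stated basis 1000 pbw — deltas are rounding alone).
Batch grand total — Σ batch = 1064 pbw; Σ batch·LOI gives LOI loss = 64.15 pbw; yield, glass over the total, = 93.97%.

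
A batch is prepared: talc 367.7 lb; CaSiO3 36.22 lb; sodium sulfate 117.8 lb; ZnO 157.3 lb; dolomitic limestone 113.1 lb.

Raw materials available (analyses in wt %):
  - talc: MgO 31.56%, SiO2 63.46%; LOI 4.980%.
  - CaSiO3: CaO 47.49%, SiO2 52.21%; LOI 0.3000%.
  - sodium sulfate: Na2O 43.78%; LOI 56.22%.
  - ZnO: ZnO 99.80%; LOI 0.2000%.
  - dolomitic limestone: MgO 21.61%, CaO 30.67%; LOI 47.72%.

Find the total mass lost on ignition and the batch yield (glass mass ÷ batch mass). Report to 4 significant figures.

LOI loss = 138.9 lb; glass = 653.2 lb; yield = 82.46%

All internal work holds full precision at each step — in-progress results are shown rounded to four significant digits across the worked steps. Every reported value is rounded exactly once — all derived quantities, which include the five compositions, net glass mass, LOI, yield, totals, are computed at full float precision, as quoted within the problem or answer text, from the weighed amounts per 653.2 lb of glass.
Per-material ignition loss:
  talc: 367.7 × 0.04980 = 18.31 lb
  CaSiO3: 36.22 × 0.003000 = 0.1087 lb
  sodium sulfate: 117.8 × 0.5622 = 66.23 lb
  ZnO: 157.3 × 0.002000 = 0.3146 lb
  dolomitic limestone: 113.1 × 0.4772 = 53.97 lb
Total LOI = 138.9 lb
Glass = batch − LOI = 792.1 − 138.9 = 653.2 lb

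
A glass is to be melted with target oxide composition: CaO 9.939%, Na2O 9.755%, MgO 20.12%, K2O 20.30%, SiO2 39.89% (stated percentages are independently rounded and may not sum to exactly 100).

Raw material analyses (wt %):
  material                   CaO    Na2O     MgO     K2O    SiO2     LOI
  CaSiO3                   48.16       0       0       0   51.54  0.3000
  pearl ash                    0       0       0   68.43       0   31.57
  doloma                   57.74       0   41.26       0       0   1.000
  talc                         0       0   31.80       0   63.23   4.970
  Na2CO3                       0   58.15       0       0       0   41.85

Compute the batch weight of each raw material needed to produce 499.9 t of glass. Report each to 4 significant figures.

Batch per 499.9 t glass:
  CaSiO3: 58.36 t
  pearl ash: 148.3 t
  doloma: 37.37 t
  talc: 267.8 t
  Na2CO3: 83.86 t
Total batch = 595.7 t; LOI loss = 95.77 t; yield = 83.92%

The intermediate values appear, rounded to four significant figures, at each printed step; full precision is held through every step; exactly one rounding is applied to every reported value — the derived quantities, including LOI, the five compositions, the yield, glass mass, the totals, are rebuilt from the weighed amounts for 499.9 t of glass at exact precision exactly as printed in the question or the answer.
Oxide mass targets, per 499.9 t glass:
  CaO: 9.939% × 499.9 = 49.69 t
  Na2O: 9.755% × 499.9 = 48.77 t
  MgO: 20.12% × 499.9 = 100.6 t
  K2O: 20.30% × 499.9 = 101.5 t
  SiO2: 39.89% × 499.9 = 199.4 t
Per-oxide balance check with the batch weights as given, on the stated basis (sums match the target masses exact up to rounding of places):
  CaO: 58.36·0.4816 + 37.37·0.5774 = 49.68 t (target 49.69 t)
  Na2O: 83.86·0.5815 = 48.76 t (target 48.77 t)
  MgO: 37.37·0.4126 + 267.8·0.3180 = 100.6 t (target 100.6 t)
  K2O: 148.3·0.6843 = 101.5 t (target 101.5 t)
  SiO2: 58.36·0.5154 + 267.8·0.6323 = 199.4 t (target 199.4 t)
Glass-mass bookkeeping: net batch after ignition = 499.9 t (targets for the oxides total 499.9 t; the stated basis being 499.9 t — a pure rounding effect).
Whole-batch sum: Σ batch = 595.7 t; LOI loss = Σ batch·LOI = 95.77 t; the yield ratio, glass ÷ batch: 83.92%.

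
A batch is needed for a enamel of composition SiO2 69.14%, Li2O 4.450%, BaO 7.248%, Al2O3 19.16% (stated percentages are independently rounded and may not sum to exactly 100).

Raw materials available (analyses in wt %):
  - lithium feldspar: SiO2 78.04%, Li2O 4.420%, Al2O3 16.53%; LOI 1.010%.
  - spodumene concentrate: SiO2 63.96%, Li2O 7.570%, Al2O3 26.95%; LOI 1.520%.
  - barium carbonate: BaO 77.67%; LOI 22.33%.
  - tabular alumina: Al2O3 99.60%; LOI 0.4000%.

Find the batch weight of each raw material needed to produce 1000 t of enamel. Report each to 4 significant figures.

Every computation carries exact precision all the way through. Values along the way are displayed (rounded to 4 significant figures) on the page. Exactly one rounding lands on every reported value; all derived quantities are re-derived starting from the weights for 1000 t of glass at full precision (yield, net glass mass, the totals, ignition loss, the four compositions) as given in either problem or answer.
Oxide-by-oxide targets in 1000 t enamel:
  SiO2: 69.14% × 1000 = 691.4 t
  Li2O: 4.450% × 1000 = 44.50 t
  BaO: 7.248% × 1000 = 72.48 t
  Al2O3: 19.16% × 1000 = 191.6 t
Per-oxide balance check using the reported weights, against the basis in use (sum by sum, the targets are met given rounding of the digits):
  SiO2: 775.1·0.7804 + 135.3·0.6396 = 691.4 t (target 691.4 t)
  Li2O: 775.1·0.04420 + 135.3·0.07570 = 44.50 t (target 44.50 t)
  BaO: 93.32·0.7767 = 72.48 t (target 72.48 t)
  Al2O3: 775.1·0.1653 + 135.3·0.2695 + 27.13·0.9960 = 191.6 t (target 191.6 t)
Glass-mass closure: Σ batch − LOI loss = 1000 t (the Σ of target masses is 1000 t; the stated basis being 1000 t — differing by rounding only).
Whole-batch sum: Σ batch = 1031 t; LOI removed, Σ of batch·LOI: 30.83 t; as yield: glass ÷ batch → 97.01%.

Batch per 1000 t enamel:
  lithium feldspar: 775.1 t
  spodumene concentrate: 135.3 t
  barium carbonate: 93.32 t
  tabular alumina: 27.13 t
Total batch = 1031 t; LOI loss = 30.83 t; yield = 97.01%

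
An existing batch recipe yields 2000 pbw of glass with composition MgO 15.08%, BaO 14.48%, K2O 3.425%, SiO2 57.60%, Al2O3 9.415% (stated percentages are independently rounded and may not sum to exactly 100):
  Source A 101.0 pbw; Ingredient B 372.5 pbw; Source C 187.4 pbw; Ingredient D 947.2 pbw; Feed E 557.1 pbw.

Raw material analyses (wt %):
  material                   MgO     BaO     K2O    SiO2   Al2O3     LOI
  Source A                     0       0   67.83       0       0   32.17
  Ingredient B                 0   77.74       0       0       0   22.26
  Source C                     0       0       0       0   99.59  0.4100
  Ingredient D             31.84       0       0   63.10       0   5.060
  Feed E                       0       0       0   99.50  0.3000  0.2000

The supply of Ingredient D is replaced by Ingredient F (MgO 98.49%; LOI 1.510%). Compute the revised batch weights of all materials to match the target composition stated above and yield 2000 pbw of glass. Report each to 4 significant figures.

Revised batch per 2000 pbw glass:
  Source A: 101.0 pbw
  Ingredient B: 372.5 pbw
  Source C: 185.6 pbw
  Ingredient F: 306.2 pbw
  Feed E: 1158 pbw
Total batch = 2123 pbw; LOI loss = 123.1 pbw

In-progress results are printed rounded off to 4 significant digits on the page — every computation holds full precision throughout; every reported result includes exactly one rounding. The derived quantities are recomputed from the weighed amounts at 2000 pbw of glass in full float precision (ignition loss, net glass mass, yield, the totals, the five compositions), exactly as printed in question or answer.
Target masses of each oxide per 2000 pbw glass:
  MgO: 15.08% × 2000 = 301.6 pbw
  BaO: 14.48% × 2000 = 289.6 pbw
  K2O: 3.425% × 2000 = 68.50 pbw
  SiO2: 57.60% × 2000 = 1152 pbw
  Al2O3: 9.415% × 2000 = 188.3 pbw
Checking each oxide sum from the weights as reported, at the basis given (summed amounts equal target values once rounding is allowed for):
  MgO: 306.2·0.9849 = 301.6 pbw (target 301.6 pbw)
  BaO: 372.5·0.7774 = 289.6 pbw (target 289.6 pbw)
  K2O: 101.0·0.6783 = 68.51 pbw (target 68.50 pbw)
  SiO2: 1158·0.9950 = 1152 pbw (target 1152 pbw)
  Al2O3: 185.6·0.9959 + 1158·0.003000 = 188.3 pbw (target 188.3 pbw)
Glass-mass sanity pass: batch Σ − ignition loss = 2000 pbw (the Σ of target masses is 2000 pbw; versus the stated basis of 2000 pbw — any gap is answer rounding).
Adding the batch up: Σ batch = 2123 pbw; LOI removed, Σ of batch·LOI: 123.1 pbw; yield: glass divided by total = 94.20%.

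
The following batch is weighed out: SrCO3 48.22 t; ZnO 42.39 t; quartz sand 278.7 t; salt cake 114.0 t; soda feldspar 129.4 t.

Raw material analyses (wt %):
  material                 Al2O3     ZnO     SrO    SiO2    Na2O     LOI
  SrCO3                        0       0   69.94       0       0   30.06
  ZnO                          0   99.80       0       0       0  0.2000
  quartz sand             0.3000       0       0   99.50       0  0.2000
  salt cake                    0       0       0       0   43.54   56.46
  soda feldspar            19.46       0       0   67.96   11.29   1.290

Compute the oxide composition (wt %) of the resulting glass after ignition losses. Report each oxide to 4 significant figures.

Working values appear, rounded to four significant digits, in the working — all internal work carries exact precision at each step; each reported number includes exactly one rounding; derived quantities are recomputed from the weighed amounts for 531.5 t of glass in exact precision (ignition loss, net glass mass, yield, totals, the five compositions), as written in question or answer.
Mass of each oxide from the mix:
  Al2O3: 278.7·0.003000 + 129.4·0.1946 = 26.02 t
  ZnO: 42.39·0.9980 = 42.31 t
  SrO: 48.22·0.6994 = 33.73 t
  SiO2: 278.7·0.9950 + 129.4·0.6796 = 365.2 t
  Na2O: 114.0·0.4354 + 129.4·0.1129 = 64.24 t
LOI: 48.22·0.3006 + 42.39·0.002000 + 278.7·0.002000 + 114.0·0.5646 + 129.4·0.01290 = 81.17 t
batch − LOI leaves glass = 612.7 − 81.17 = 531.5 t (= the summed oxide contributions)
oxide / glass × 100 gives the wt %

Glass mass = 531.5 t (batch 612.7 − LOI 81.17).
Composition: Al2O3 4.895%, ZnO 7.959%, SrO 6.345%, SiO2 68.71%, Na2O 12.09%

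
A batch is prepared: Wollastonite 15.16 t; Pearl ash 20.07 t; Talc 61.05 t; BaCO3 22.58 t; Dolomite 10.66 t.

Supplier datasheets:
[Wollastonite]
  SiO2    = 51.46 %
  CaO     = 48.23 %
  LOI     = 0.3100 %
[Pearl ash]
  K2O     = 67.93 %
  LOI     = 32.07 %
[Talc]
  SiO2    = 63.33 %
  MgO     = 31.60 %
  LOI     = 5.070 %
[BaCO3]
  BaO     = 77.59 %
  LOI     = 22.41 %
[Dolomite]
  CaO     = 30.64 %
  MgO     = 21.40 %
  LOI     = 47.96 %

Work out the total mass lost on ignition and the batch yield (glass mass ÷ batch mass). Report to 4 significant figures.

LOI loss = 19.75 t; glass = 109.8 t; yield = 84.75%

All arithmetic runs at exact precision throughout; mid-chain values are printed with 4-significant-digit rounding in the working; each reported result sees exactly one rounding. The derived quantities are carried using the weight values on 109.8 t of glass in exact precision (five oxide percentages, the totals, net glass mass, ignition loss, yield), precisely as stated by problem or answer.
Loss on ignition, line by line:
  Wollastonite: 15.16 × 0.003100 = 0.04700 t
  Pearl ash: 20.07 × 0.3207 = 6.436 t
  Talc: 61.05 × 0.05070 = 3.095 t
  BaCO3: 22.58 × 0.2241 = 5.060 t
  Dolomite: 10.66 × 0.4796 = 5.113 t
Total LOI = 19.75 t
Glass = batch − LOI = 129.5 − 19.75 = 109.8 t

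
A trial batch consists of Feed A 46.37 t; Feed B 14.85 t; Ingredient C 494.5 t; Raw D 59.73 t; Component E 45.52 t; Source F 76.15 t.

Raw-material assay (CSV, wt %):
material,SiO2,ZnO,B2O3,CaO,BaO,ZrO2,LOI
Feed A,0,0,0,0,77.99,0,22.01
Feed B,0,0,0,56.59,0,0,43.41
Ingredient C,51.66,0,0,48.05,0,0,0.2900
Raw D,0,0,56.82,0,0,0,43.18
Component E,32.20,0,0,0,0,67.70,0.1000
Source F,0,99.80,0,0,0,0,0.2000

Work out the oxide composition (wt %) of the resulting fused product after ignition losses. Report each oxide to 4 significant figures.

Intermediates are shown rounded to 4 significant digits in the printout — all internal work carries exact precision through the solve. Each reported figure is rounded just once. Derived quantities, including the six compositions, glass mass, totals, the yield, ignition loss, are recomputed starting from the weights for 693.0 t of glass at full precision as set out in either problem or answer.
What the batch supplies per oxide:
  SiO2: 494.5·0.5166 + 45.52·0.3220 = 270.1 t
  ZnO: 76.15·0.9980 = 76.00 t
  B2O3: 59.73·0.5682 = 33.94 t
  CaO: 14.85·0.5659 + 494.5·0.4805 = 246.0 t
  BaO: 46.37·0.7799 = 36.16 t
  ZrO2: 45.52·0.6770 = 30.82 t
LOI: 46.37·0.2201 + 14.85·0.4341 + 494.5·0.002900 + 59.73·0.4318 + 45.52·0.001000 + 76.15·0.002000 = 44.08 t
Net of LOI, the glass mass = 737.1 − 44.08 = 693.0 t (the oxide masses sum to this)
each wt % is 100 × oxide ÷ glass

Glass mass = 693.0 t (batch 737.1 − LOI 44.08).
Composition: SiO2 38.98%, ZnO 10.97%, B2O3 4.897%, CaO 35.50%, BaO 5.218%, ZrO2 4.447%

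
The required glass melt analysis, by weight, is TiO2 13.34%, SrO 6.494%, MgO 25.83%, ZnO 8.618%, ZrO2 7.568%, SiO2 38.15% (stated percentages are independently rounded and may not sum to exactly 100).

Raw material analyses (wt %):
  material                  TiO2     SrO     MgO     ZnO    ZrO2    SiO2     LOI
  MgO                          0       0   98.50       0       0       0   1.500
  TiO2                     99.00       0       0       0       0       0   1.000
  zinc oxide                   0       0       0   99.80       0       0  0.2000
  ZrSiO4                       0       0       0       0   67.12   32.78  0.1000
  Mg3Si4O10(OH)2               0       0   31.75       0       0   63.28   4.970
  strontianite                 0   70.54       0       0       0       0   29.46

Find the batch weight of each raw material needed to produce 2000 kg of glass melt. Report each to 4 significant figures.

Batch per 2000 kg glass melt:
  MgO: 173.5 kg
  TiO2: 269.5 kg
  zinc oxide: 172.7 kg
  ZrSiO4: 225.5 kg
  Mg3Si4O10(OH)2: 1089 kg
  strontianite: 184.1 kg
Total batch = 2114 kg; LOI loss = 114.2 kg; yield = 94.60%

Rounding to 4 significant figures applies to every working value as shown; every computation runs at full precision from first step to last; each reported value is rounded once only; all derived quantities are recomputed at exact precision (totals, net glass mass, the yield, LOI, the six compositions) starting from the weights for 2000 kg of glass, as quoted within problem or answer.
Oxide mass targets, per 2000 kg glass melt:
  TiO2: 13.34% × 2000 = 266.8 kg
  SrO: 6.494% × 2000 = 129.9 kg
  MgO: 25.83% × 2000 = 516.6 kg
  ZnO: 8.618% × 2000 = 172.4 kg
  ZrO2: 7.568% × 2000 = 151.4 kg
  SiO2: 38.15% × 2000 = 763.0 kg
Checking each oxide sum using the reported weights, for the quoted basis mass (each sum matches its target mass within answer rounding):
  TiO2: 269.5·0.9900 = 266.8 kg (target 266.8 kg)
  SrO: 184.1·0.7054 = 129.9 kg (target 129.9 kg)
  MgO: 173.5·0.9850 + 1089·0.3175 = 516.7 kg (target 516.6 kg)
  ZnO: 172.7·0.9980 = 172.4 kg (target 172.4 kg)
  ZrO2: 225.5·0.6712 = 151.4 kg (target 151.4 kg)
  SiO2: 225.5·0.3278 + 1089·0.6328 = 763.0 kg (target 763.0 kg)
Glass-mass bookkeeping: batch Σ − ignition loss = 2000 kg (per-oxide target masses sum to 2000 kg; stated basis 2000 kg — deltas are rounding alone).
Adding the batch up: Σ batch = 2114 kg; LOI removed, Σ of batch·LOI: 114.2 kg; the yield ratio, glass ÷ batch: 94.60%.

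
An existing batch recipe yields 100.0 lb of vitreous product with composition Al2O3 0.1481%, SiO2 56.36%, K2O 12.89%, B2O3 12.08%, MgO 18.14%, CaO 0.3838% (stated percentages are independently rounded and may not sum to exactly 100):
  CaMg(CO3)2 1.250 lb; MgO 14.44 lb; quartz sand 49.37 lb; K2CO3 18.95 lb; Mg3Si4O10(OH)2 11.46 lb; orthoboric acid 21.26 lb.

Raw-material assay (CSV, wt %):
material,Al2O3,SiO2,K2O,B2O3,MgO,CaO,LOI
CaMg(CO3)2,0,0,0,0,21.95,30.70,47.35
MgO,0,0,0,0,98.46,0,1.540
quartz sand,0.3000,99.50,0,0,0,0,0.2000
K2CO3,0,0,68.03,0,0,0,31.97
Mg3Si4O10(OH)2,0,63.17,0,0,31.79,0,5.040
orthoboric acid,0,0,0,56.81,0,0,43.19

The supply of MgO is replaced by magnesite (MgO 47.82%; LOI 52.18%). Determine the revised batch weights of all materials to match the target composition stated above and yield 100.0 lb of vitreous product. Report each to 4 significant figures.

Revised batch per 100.0 lb vitreous product:
  CaMg(CO3)2: 1.250 lb
  magnesite: 29.74 lb
  quartz sand: 49.37 lb
  K2CO3: 18.95 lb
  Mg3Si4O10(OH)2: 11.46 lb
  orthoboric acid: 21.26 lb
Total batch = 132.0 lb; LOI loss = 32.03 lb

Full float precision is held through every step. Values along the way are printed, with 4-significant-figure rounding, within the worked lines. Each reported number is rounded only once — derived quantities (the yield, glass mass, the six compositions, the totals, ignition loss) are re-derived starting from the weights for 100.0 lb of glass in full precision, as quoted within question or answer.
Target masses of each oxide per 100.0 lb vitreous product:
  Al2O3: 0.1481% × 100.0 = 0.1481 lb
  SiO2: 56.36% × 100.0 = 56.36 lb
  K2O: 12.89% × 100.0 = 12.89 lb
  B2O3: 12.08% × 100.0 = 12.08 lb
  MgO: 18.14% × 100.0 = 18.14 lb
  CaO: 0.3838% × 100.0 = 0.3838 lb
Balance tally, oxide-wise, on the weights just shown, at the basis given (each sum matches its target mass within answer rounding):
  Al2O3: 49.37·0.003000 = 0.1481 lb (target 0.1481 lb)
  SiO2: 49.37·0.9950 + 11.46·0.6317 = 56.36 lb (target 56.36 lb)
  K2O: 18.95·0.6803 = 12.89 lb (target 12.89 lb)
  B2O3: 21.26·0.5681 = 12.08 lb (target 12.08 lb)
  MgO: 1.250·0.2195 + 29.74·0.4782 + 11.46·0.3179 = 18.14 lb (target 18.14 lb)
  CaO: 1.250·0.3070 = 0.3837 lb (target 0.3838 lb)
Mass balance on the glass: batch Σ − ignition loss = 100.0 lb (summing oxide targets gives 100.0 lb; the stated basis being 100.0 lb — differing by rounding only).
Batch total: Σ batch = 132.0 lb; LOI removed, Σ of batch·LOI: 32.03 lb; the yield ratio, glass ÷ batch: 75.74%.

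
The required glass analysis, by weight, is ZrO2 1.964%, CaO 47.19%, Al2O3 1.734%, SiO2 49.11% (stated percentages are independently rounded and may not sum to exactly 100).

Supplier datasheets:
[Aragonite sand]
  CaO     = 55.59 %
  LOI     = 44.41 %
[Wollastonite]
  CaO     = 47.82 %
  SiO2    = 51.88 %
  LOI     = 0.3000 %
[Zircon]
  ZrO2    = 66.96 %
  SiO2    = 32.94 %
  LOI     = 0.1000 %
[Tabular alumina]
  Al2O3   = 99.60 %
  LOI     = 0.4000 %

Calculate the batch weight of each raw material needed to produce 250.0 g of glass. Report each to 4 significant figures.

Batch per 250.0 g glass:
  Aragonite sand: 12.65 g
  Wollastonite: 232.0 g
  Zircon: 7.333 g
  Tabular alumina: 4.352 g
Total batch = 256.3 g; LOI loss = 6.339 g; yield = 97.53%

Working values are displayed (rounded to 4 significant figures) when written out. Full precision is maintained from first step to last — every reported value takes exactly one rounding. All derived quantities (the four compositions, the totals, the yield, LOI, net glass mass) are re-derived in full float precision using the weight values for 250.0 g of glass, precisely as stated by either problem or answer.
Target oxide masses per 250.0 g glass:
  ZrO2: 1.964% × 250.0 = 4.910 g
  CaO: 47.19% × 250.0 = 118.0 g
  Al2O3: 1.734% × 250.0 = 4.335 g
  SiO2: 49.11% × 250.0 = 122.8 g
Oxide-by-oxide audit from the weights as reported, per the basis as stated (target by target, the sums agree net of answer rounding effects):
  ZrO2: 7.333·0.6696 = 4.910 g (target 4.910 g)
  CaO: 12.65·0.5559 + 232.0·0.4782 = 118.0 g (target 118.0 g)
  Al2O3: 4.352·0.9960 = 4.335 g (target 4.335 g)
  SiO2: 232.0·0.5188 + 7.333·0.3294 = 122.8 g (target 122.8 g)
Glass-mass bookkeeping: batch total minus LOI = 250.0 g (oxide target masses add up to 250.0 g; stated basis 250.0 g — gaps are rounding artifacts).
Batch total: Σ batch = 256.3 g; LOI removed, Σ of batch·LOI: 6.339 g; the yield ratio, glass ÷ batch: 97.53%.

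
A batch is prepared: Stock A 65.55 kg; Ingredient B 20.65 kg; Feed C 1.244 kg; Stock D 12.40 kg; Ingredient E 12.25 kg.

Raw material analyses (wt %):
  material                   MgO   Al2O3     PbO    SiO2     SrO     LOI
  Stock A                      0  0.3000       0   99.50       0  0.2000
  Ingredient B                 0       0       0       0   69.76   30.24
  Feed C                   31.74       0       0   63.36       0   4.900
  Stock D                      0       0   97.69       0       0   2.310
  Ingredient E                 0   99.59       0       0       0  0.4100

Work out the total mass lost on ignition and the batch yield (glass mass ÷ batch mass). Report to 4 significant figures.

In-progress results are displayed with 4-significant-digit rounding in the printout. All internal work keeps full float precision at each step. A single rounding produces each reported result. All derived quantities, including the totals, the five compositions, LOI, the yield, net glass mass, are rebuilt using the weight values at 105.3 kg of glass in full precision, precisely as stated by either problem or answer.
Material-by-material LOI:
  Stock A: 65.55 × 0.002000 = 0.1311 kg
  Ingredient B: 20.65 × 0.3024 = 6.245 kg
  Feed C: 1.244 × 0.04900 = 0.06096 kg
  Stock D: 12.40 × 0.02310 = 0.2864 kg
  Ingredient E: 12.25 × 0.004100 = 0.05023 kg
Total LOI = 6.773 kg
Glass = batch − LOI = 112.1 − 6.773 = 105.3 kg

LOI loss = 6.773 kg; glass = 105.3 kg; yield = 93.96%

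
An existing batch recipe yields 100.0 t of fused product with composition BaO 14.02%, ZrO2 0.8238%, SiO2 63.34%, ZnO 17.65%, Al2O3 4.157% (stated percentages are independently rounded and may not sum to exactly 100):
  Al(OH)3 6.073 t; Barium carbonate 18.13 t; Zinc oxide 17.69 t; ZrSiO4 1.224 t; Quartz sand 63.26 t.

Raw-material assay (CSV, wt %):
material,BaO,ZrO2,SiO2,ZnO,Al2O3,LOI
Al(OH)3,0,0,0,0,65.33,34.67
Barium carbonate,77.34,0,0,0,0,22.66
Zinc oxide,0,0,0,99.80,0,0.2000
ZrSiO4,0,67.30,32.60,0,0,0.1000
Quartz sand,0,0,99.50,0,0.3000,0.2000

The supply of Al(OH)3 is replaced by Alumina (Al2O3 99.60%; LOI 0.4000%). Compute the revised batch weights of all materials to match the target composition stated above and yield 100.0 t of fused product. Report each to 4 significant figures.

All internal work holds exact precision end to end. Values along the way are printed rounded off to 4 significant digits as written — exactly one rounding lands on every reported number — derived quantities (the totals, glass mass, yield, five oxide percentages, ignition loss) are recomputed at exact precision using the weight values at 100.0 t of glass precisely as stated by problem or answer.
Target masses of each oxide per 100.0 t fused product:
  BaO: 14.02% × 100.0 = 14.02 t
  ZrO2: 0.8238% × 100.0 = 0.8238 t
  SiO2: 63.34% × 100.0 = 63.34 t
  ZnO: 17.65% × 100.0 = 17.65 t
  Al2O3: 4.157% × 100.0 = 4.157 t
Mass-balance tally per oxide using the reported weights, versus the basis set out (summed amounts equal target values modulo rounding of the values):
  BaO: 18.13·0.7734 = 14.02 t (target 14.02 t)
  ZrO2: 1.224·0.6730 = 0.8238 t (target 0.8238 t)
  SiO2: 1.224·0.3260 + 63.26·0.9950 = 63.34 t (target 63.34 t)
  ZnO: 17.69·0.9980 = 17.65 t (target 17.65 t)
  Al2O3: 3.983·0.9960 + 63.26·0.003000 = 4.157 t (target 4.157 t)
Auditing the glass mass value: total charge less LOI = 100.0 t (oxide target masses add up to 99.99 t; the stated basis being 100.0 t — any gap is answer rounding).
Adding the batch up: Σ batch = 104.3 t; loss to ignition Σ batch·LOI = 4.287 t; yield: glass divided by total = 95.89%.

Revised batch per 100.0 t fused product:
  Alumina: 3.983 t
  Barium carbonate: 18.13 t
  Zinc oxide: 17.69 t
  ZrSiO4: 1.224 t
  Quartz sand: 63.26 t
Total batch = 104.3 t; LOI loss = 4.287 t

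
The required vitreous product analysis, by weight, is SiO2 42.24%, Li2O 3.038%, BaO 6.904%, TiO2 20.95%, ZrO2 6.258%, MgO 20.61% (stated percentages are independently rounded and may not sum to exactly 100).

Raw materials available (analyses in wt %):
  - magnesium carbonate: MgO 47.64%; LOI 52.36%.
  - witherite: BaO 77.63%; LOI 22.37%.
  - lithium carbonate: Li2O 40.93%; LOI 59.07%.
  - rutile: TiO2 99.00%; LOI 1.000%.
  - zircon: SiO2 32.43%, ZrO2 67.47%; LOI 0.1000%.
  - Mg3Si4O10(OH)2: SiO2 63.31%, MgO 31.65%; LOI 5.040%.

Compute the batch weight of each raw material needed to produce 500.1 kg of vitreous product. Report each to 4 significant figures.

Intermediates appear rounded off to 4 significant figures as written. Each numeric step carries full float precision at all times. Each reported result includes exactly one rounding; all derived quantities are re-derived in full float precision (the yield, LOI, the six compositions, glass mass, totals) starting from the weights at 500.1 kg of glass as they appear in problem or answer.
Target oxide masses per 500.1 kg vitreous product:
  SiO2: 42.24% × 500.1 = 211.2 kg
  Li2O: 3.038% × 500.1 = 15.19 kg
  BaO: 6.904% × 500.1 = 34.53 kg
  TiO2: 20.95% × 500.1 = 104.8 kg
  ZrO2: 6.258% × 500.1 = 31.30 kg
  MgO: 20.61% × 500.1 = 103.1 kg
Oxide-by-oxide audit using the reported weights, per the basis as stated (target by target, the sums agree within answer rounding):
  SiO2: 46.39·0.3243 + 309.9·0.6331 = 211.2 kg (target 211.2 kg)
  Li2O: 37.12·0.4093 = 15.19 kg (target 15.19 kg)
  BaO: 44.48·0.7763 = 34.53 kg (target 34.53 kg)
  TiO2: 105.8·0.9900 = 104.7 kg (target 104.8 kg)
  ZrO2: 46.39·0.6747 = 31.30 kg (target 31.30 kg)
  MgO: 10.47·0.4764 + 309.9·0.3165 = 103.1 kg (target 103.1 kg)
Consistency of the glass mass: the batch minus its LOI: 500.1 kg (targets for the oxides total 500.1 kg; stated basis 500.1 kg — a pure rounding effect).
Total batch = Σ batch = 554.2 kg; LOI removed, Σ of batch·LOI: 54.08 kg; glass ÷ batch gives a yield of 90.24%.

Batch per 500.1 kg vitreous product:
  magnesium carbonate: 10.47 kg
  witherite: 44.48 kg
  lithium carbonate: 37.12 kg
  rutile: 105.8 kg
  zircon: 46.39 kg
  Mg3Si4O10(OH)2: 309.9 kg
Total batch = 554.2 kg; LOI loss = 54.08 kg; yield = 90.24%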